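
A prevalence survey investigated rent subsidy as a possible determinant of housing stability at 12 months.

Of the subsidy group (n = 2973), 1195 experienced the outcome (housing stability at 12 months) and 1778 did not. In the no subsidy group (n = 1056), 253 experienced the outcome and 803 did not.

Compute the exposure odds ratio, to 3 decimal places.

2.133

From the description: a = 1195, b = 1778, c = 253, d = 803.
OR = (a·d)/(b·c) = (1195 × 803) / (1778 × 253) = 959585 / 449834 = 2.13320
The odds of housing stability at 12 months are about 2.13 times as high in the subsidy group.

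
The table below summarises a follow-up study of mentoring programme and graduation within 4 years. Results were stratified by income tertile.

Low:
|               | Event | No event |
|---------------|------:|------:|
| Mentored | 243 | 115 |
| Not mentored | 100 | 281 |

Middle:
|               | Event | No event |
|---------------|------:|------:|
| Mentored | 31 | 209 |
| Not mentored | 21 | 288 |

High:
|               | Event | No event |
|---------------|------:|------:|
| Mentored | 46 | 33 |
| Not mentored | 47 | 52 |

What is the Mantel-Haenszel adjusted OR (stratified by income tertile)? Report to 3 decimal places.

OR_MH = Σ(aᵢdᵢ/nᵢ) / Σ(bᵢcᵢ/nᵢ), where nᵢ is the stratum total.
Stratum 1 (Low): n = 739; a·d/n = 243·281/739 = 92.3992; b·c/n = 115·100/739 = 15.5616
Stratum 2 (Middle): n = 549; a·d/n = 31·288/549 = 16.2623; b·c/n = 209·21/549 = 7.9945
Stratum 3 (High): n = 178; a·d/n = 46·52/178 = 13.4382; b·c/n = 33·47/178 = 8.7135
OR_MH = (92.3992 + 16.2623 + 13.4382) / (15.5616 + 7.9945 + 8.7135) = 122.0997 / 32.2696 = 3.78374

3.784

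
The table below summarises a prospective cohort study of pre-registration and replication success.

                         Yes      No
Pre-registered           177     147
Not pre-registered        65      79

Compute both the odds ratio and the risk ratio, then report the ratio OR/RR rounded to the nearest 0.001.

Cells: a = 177, b = 147, c = 65, d = 79.
OR = (177·79)/(147·65) = 13983/9555 = 1.46342
Risk in exposed = 177/324 = 0.54630; risk in unexposed = 65/144 = 0.45139; RR = 1.21026
OR/RR = 1.46342 / 1.21026 = 1.20918
The outcome is not rare, so the OR lies further from 1 than the RR.

1.209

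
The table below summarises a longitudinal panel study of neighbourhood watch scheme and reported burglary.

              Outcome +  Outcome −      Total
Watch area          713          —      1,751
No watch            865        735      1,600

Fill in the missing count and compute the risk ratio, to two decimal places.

The missing cell is in the exposed row: 1751 − 713 = 1038.
So a = 713, b = 1038, c = 865, d = 735.
RR = [a/(a+b)] / [c/(c+d)] = (713/1751) / (865/1600) = 0.40720/0.54063 = 0.75319

0.75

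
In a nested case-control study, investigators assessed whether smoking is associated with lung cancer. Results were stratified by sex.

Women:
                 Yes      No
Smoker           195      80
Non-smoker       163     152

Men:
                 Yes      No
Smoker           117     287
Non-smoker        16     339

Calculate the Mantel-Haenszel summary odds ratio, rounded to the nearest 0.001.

OR_MH = Σ(aᵢdᵢ/nᵢ) / Σ(bᵢcᵢ/nᵢ), where nᵢ is the stratum total.
Stratum 1 (Women): n = 590; a·d/n = 195·152/590 = 50.2373; b·c/n = 80·163/590 = 22.1017
Stratum 2 (Men): n = 759; a·d/n = 117·339/759 = 52.2569; b·c/n = 287·16/759 = 6.0501
OR_MH = (50.2373 + 52.2569) / (22.1017 + 6.0501) = 102.4942 / 28.1518 = 3.64077

3.641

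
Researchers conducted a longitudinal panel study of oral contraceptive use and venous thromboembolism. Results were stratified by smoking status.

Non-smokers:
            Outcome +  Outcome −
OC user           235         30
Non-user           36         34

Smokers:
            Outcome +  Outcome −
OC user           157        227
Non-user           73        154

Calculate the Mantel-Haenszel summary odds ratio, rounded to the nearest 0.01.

2.09

OR_MH = Σ(aᵢdᵢ/nᵢ) / Σ(bᵢcᵢ/nᵢ), where nᵢ is the stratum total.
Stratum 1 (Non-smokers): n = 335; a·d/n = 235·34/335 = 23.8507; b·c/n = 30·36/335 = 3.2239
Stratum 2 (Smokers): n = 611; a·d/n = 157·154/611 = 39.5712; b·c/n = 227·73/611 = 27.1211
OR_MH = (23.8507 + 39.5712) / (3.2239 + 27.1211) = 63.4219 / 30.3450 = 2.09003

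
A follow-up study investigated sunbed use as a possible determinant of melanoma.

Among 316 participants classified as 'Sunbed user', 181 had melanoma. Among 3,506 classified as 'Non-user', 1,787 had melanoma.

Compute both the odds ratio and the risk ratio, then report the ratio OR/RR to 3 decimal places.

From the description: a = 181, b = 135, c = 1787, d = 1719.
OR = (181·1719)/(135·1787) = 311139/241245 = 1.28972
Risk in exposed = 181/316 = 0.57278; risk in unexposed = 1787/3506 = 0.50970; RR = 1.12377
OR/RR = 1.28972 / 1.12377 = 1.14767
The outcome is not rare, so the OR lies further from 1 than the RR.

1.148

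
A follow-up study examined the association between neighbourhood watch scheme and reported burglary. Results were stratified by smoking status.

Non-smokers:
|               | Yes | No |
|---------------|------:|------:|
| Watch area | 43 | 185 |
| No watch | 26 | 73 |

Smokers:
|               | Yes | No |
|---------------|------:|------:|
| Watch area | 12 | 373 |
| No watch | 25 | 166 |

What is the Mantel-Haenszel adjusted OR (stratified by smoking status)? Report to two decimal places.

OR_MH = Σ(aᵢdᵢ/nᵢ) / Σ(bᵢcᵢ/nᵢ), where nᵢ is the stratum total.
Stratum 1 (Non-smokers): n = 327; a·d/n = 43·73/327 = 9.5994; b·c/n = 185·26/327 = 14.7095
Stratum 2 (Smokers): n = 576; a·d/n = 12·166/576 = 3.4583; b·c/n = 373·25/576 = 16.1892
OR_MH = (9.5994 + 3.4583) / (14.7095 + 16.1892) = 13.0577 / 30.8987 = 0.42260

0.42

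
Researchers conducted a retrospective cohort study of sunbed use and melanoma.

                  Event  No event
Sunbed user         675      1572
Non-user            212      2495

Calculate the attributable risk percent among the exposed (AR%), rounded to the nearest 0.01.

73.93

Cells: a = 675, b = 1572, c = 212, d = 2495.
Risk in exposed = 675/2247 = 0.30040; risk in unexposed = 212/2707 = 0.07832.
RR = 0.30040/0.07832 = 3.83577
AR% = (RR − 1)/RR × 100 = (3.83577 − 1)/3.83577 × 100 = 73.9296%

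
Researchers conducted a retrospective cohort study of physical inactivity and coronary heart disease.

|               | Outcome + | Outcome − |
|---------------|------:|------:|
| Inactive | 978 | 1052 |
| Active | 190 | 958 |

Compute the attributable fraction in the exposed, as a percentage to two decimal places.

Cells: a = 978, b = 1052, c = 190, d = 958.
Risk in exposed = 978/2030 = 0.48177; risk in unexposed = 190/1148 = 0.16551.
RR = 0.48177/0.16551 = 2.91093
AR% = (RR − 1)/RR × 100 = (2.91093 − 1)/2.91093 × 100 = 65.6467%

65.65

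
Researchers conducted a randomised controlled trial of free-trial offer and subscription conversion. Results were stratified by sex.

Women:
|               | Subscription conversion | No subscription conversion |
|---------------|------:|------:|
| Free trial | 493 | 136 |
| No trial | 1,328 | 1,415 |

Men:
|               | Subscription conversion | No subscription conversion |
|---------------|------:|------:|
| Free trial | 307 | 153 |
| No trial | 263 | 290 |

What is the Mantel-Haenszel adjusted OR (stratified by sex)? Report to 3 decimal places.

OR_MH = Σ(aᵢdᵢ/nᵢ) / Σ(bᵢcᵢ/nᵢ), where nᵢ is the stratum total.
Stratum 1 (Women): n = 3372; a·d/n = 493·1415/3372 = 206.8787; b·c/n = 136·1328/3372 = 53.5611
Stratum 2 (Men): n = 1013; a·d/n = 307·290/1013 = 87.8875; b·c/n = 153·263/1013 = 39.7226
OR_MH = (206.8787 + 87.8875) / (53.5611 + 39.7226) = 294.7662 / 93.2837 = 3.15989

3.160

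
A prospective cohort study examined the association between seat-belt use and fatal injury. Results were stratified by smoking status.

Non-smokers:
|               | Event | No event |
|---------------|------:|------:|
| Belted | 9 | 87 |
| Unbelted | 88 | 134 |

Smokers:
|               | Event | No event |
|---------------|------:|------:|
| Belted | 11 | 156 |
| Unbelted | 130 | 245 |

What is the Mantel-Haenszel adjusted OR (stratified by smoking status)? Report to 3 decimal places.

0.143

OR_MH = Σ(aᵢdᵢ/nᵢ) / Σ(bᵢcᵢ/nᵢ), where nᵢ is the stratum total.
Stratum 1 (Non-smokers): n = 318; a·d/n = 9·134/318 = 3.7925; b·c/n = 87·88/318 = 24.0755
Stratum 2 (Smokers): n = 542; a·d/n = 11·245/542 = 4.9723; b·c/n = 156·130/542 = 37.4170
OR_MH = (3.7925 + 4.9723) / (24.0755 + 37.4170) = 8.7648 / 61.4924 = 0.14253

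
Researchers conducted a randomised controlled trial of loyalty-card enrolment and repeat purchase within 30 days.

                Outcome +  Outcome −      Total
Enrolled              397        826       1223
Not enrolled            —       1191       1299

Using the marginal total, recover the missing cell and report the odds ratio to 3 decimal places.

The missing cell is in the unexposed row: 1299 − 1191 = 108.
So a = 397, b = 826, c = 108, d = 1191.
OR = (a·d)/(b·c) = (397 × 1191) / (826 × 108) = 472827 / 89208 = 5.30028

5.300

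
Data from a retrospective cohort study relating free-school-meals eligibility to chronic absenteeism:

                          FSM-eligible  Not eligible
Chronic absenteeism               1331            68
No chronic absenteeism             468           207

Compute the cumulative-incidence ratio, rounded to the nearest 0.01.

Reading the table with exposure as columns: a = 1331 (FSM-eligible, case), b = 468 (FSM-eligible, non-case), c = 68 (Not eligible, case), d = 207.
Risk in exposed = 1331/1799 = 0.73986; risk in unexposed = 68/275 = 0.24727.
RR = 0.73986 / 0.24727 = 2.99206
The risk among the exposed is 2.99 times that among the unexposed.

2.99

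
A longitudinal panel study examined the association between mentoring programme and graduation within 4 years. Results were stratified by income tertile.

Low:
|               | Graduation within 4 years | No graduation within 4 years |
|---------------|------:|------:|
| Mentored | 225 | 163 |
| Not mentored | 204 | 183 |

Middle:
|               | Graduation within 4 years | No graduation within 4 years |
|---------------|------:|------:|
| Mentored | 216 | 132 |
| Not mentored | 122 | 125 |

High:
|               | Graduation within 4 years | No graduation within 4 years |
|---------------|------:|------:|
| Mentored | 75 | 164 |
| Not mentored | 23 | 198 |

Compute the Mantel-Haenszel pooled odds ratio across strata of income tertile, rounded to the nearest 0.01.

OR_MH = Σ(aᵢdᵢ/nᵢ) / Σ(bᵢcᵢ/nᵢ), where nᵢ is the stratum total.
Stratum 1 (Low): n = 775; a·d/n = 225·183/775 = 53.1290; b·c/n = 163·204/775 = 42.9058
Stratum 2 (Middle): n = 595; a·d/n = 216·125/595 = 45.3782; b·c/n = 132·122/595 = 27.0655
Stratum 3 (High): n = 460; a·d/n = 75·198/460 = 32.2826; b·c/n = 164·23/460 = 8.2000
OR_MH = (53.1290 + 45.3782 + 32.2826) / (42.9058 + 27.0655 + 8.2000) = 130.7898 / 78.1714 = 1.67312

1.67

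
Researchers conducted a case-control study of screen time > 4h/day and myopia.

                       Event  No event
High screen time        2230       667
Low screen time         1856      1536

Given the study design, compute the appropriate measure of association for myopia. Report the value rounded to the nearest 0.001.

Cells: a = 2230, b = 667, c = 1856, d = 1536.
This is a case-control study: participants were sampled on outcome status, so risks in the source population cannot be estimated directly — relative risk is not valid here. The odds ratio is the appropriate measure.
OR = (a·d)/(b·c) = (2230 × 1536) / (667 × 1856) = 3425280 / 1237952 = 2.76689

2.767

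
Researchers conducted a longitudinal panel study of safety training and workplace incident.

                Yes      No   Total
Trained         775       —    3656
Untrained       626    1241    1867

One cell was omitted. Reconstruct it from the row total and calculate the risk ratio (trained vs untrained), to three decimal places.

The missing cell is in the exposed row: 3656 − 775 = 2881.
So a = 775, b = 2881, c = 626, d = 1241.
RR = [a/(a+b)] / [c/(c+d)] = (775/3656) / (626/1867) = 0.21198/0.33530 = 0.63222

0.632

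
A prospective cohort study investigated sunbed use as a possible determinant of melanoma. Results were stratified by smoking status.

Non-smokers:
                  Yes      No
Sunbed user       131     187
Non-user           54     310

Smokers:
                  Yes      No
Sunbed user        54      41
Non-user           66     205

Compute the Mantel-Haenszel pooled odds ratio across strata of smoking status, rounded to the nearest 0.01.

4.04

OR_MH = Σ(aᵢdᵢ/nᵢ) / Σ(bᵢcᵢ/nᵢ), where nᵢ is the stratum total.
Stratum 1 (Non-smokers): n = 682; a·d/n = 131·310/682 = 59.5455; b·c/n = 187·54/682 = 14.8065
Stratum 2 (Smokers): n = 366; a·d/n = 54·205/366 = 30.2459; b·c/n = 41·66/366 = 7.3934
OR_MH = (59.5455 + 30.2459) / (14.8065 + 7.3934) = 89.7914 / 22.1999 = 4.04467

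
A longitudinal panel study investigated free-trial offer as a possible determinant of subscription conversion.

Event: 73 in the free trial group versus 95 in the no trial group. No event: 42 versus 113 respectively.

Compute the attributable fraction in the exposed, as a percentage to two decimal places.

28.05

From the description: a = 73, b = 42, c = 95, d = 113.
Risk in exposed = 73/115 = 0.63478; risk in unexposed = 95/208 = 0.45673.
RR = 0.63478/0.45673 = 1.38984
AR% = (RR − 1)/RR × 100 = (1.38984 − 1)/1.38984 × 100 = 28.0493%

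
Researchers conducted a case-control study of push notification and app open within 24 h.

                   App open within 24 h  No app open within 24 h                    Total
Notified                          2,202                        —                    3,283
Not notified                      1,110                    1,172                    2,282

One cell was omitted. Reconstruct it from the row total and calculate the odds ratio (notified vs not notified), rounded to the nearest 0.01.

The missing cell is in the exposed row: 3283 − 2202 = 1081.
So a = 2202, b = 1081, c = 1110, d = 1172.
OR = (a·d)/(b·c) = (2202 × 1172) / (1081 × 1110) = 2580744 / 1199910 = 2.15078

2.15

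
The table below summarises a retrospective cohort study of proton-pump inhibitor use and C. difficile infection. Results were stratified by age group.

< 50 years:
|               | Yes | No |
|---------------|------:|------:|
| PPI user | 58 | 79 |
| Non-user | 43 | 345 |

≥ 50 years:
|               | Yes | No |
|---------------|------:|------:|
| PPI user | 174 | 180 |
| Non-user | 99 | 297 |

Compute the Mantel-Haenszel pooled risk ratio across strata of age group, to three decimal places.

RR_MH = Σ(aᵢ·n₀ᵢ/nᵢ) / Σ(cᵢ·n₁ᵢ/nᵢ), with n₁ᵢ = aᵢ+bᵢ (exposed), n₀ᵢ = cᵢ+dᵢ (unexposed), nᵢ = n₁ᵢ+n₀ᵢ.
Stratum 1 (< 50 years): n₁ = 137, n₀ = 388, n = 525; a·n₀/n = 58·388/525 = 42.8648; c·n₁/n = 43·137/525 = 11.2210
Stratum 2 (≥ 50 years): n₁ = 354, n₀ = 396, n = 750; a·n₀/n = 174·396/750 = 91.8720; c·n₁/n = 99·354/750 = 46.7280
RR_MH = (42.8648 + 91.8720) / (11.2210 + 46.7280) = 134.7368 / 57.9490 = 2.32509

2.325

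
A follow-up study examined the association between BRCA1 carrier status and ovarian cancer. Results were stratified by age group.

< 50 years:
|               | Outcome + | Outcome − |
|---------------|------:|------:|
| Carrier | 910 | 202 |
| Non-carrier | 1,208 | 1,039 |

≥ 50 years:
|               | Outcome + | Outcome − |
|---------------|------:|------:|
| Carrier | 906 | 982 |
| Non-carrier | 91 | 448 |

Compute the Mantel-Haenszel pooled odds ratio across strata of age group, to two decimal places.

4.10

OR_MH = Σ(aᵢdᵢ/nᵢ) / Σ(bᵢcᵢ/nᵢ), where nᵢ is the stratum total.
Stratum 1 (< 50 years): n = 3359; a·d/n = 910·1039/3359 = 281.4796; b·c/n = 202·1208/3359 = 72.6454
Stratum 2 (≥ 50 years): n = 2427; a·d/n = 906·448/2427 = 167.2386; b·c/n = 982·91/2427 = 36.8199
OR_MH = (281.4796 + 167.2386) / (72.6454 + 36.8199) = 448.7182 / 109.4654 = 4.09918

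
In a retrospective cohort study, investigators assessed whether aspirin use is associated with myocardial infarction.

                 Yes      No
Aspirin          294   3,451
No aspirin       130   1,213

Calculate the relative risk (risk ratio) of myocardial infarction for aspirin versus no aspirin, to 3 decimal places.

Cells: a = 294, b = 3451, c = 130, d = 1213.
Risk in exposed = 294/3745 = 0.07850; risk in unexposed = 130/1343 = 0.09680.
RR = 0.07850 / 0.09680 = 0.81101
The risk is 19% lower among the exposed than among the unexposed.

0.811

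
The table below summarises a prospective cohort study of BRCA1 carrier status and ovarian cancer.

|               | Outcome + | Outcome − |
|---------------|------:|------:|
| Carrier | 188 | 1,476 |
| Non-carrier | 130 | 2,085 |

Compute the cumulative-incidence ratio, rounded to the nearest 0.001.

Cells: a = 188, b = 1476, c = 130, d = 2085.
Risk in exposed = 188/1664 = 0.11298; risk in unexposed = 130/2215 = 0.05869.
RR = 0.11298 / 0.05869 = 1.92502
The risk among the exposed is 1.93 times that among the unexposed.

1.925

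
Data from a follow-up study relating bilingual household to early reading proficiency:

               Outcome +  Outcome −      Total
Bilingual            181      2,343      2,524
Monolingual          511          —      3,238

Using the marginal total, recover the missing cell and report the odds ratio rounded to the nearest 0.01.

0.41

The missing cell is in the unexposed row: 3238 − 511 = 2727.
So a = 181, b = 2343, c = 511, d = 2727.
OR = (a·d)/(b·c) = (181 × 2727) / (2343 × 511) = 493587 / 1197273 = 0.41226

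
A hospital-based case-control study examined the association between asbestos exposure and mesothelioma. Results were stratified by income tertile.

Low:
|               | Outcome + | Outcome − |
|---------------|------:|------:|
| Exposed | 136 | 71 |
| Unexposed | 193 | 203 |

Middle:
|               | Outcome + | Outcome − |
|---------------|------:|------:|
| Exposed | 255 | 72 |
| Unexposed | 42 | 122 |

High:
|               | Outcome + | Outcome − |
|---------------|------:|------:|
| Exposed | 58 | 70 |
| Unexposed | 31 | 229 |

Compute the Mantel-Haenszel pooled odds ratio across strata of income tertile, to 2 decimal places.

4.16

OR_MH = Σ(aᵢdᵢ/nᵢ) / Σ(bᵢcᵢ/nᵢ), where nᵢ is the stratum total.
Stratum 1 (Low): n = 603; a·d/n = 136·203/603 = 45.7844; b·c/n = 71·193/603 = 22.7247
Stratum 2 (Middle): n = 491; a·d/n = 255·122/491 = 63.3605; b·c/n = 72·42/491 = 6.1589
Stratum 3 (High): n = 388; a·d/n = 58·229/388 = 34.2320; b·c/n = 70·31/388 = 5.5928
OR_MH = (45.7844 + 63.3605 + 34.2320) / (22.7247 + 6.1589 + 5.5928) = 143.3769 / 34.4764 = 4.15870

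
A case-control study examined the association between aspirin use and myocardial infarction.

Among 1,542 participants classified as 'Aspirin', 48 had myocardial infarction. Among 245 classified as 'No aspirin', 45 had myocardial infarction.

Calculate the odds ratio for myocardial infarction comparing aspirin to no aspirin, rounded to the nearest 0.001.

From the description: a = 48, b = 1494, c = 45, d = 200.
OR = (a·d)/(b·c) = (48 × 200) / (1494 × 45) = 9600 / 67230 = 0.14279
Exposure is associated with lower odds of myocardial infarction (OR = 0.14 < 1).

0.143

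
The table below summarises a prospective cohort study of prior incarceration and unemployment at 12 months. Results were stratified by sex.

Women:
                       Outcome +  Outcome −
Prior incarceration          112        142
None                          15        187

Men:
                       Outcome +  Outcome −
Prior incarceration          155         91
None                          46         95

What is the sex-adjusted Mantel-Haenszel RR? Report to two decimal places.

RR_MH = Σ(aᵢ·n₀ᵢ/nᵢ) / Σ(cᵢ·n₁ᵢ/nᵢ), with n₁ᵢ = aᵢ+bᵢ (exposed), n₀ᵢ = cᵢ+dᵢ (unexposed), nᵢ = n₁ᵢ+n₀ᵢ.
Stratum 1 (Women): n₁ = 254, n₀ = 202, n = 456; a·n₀/n = 112·202/456 = 49.6140; c·n₁/n = 15·254/456 = 8.3553
Stratum 2 (Men): n₁ = 246, n₀ = 141, n = 387; a·n₀/n = 155·141/387 = 56.4729; c·n₁/n = 46·246/387 = 29.2403
RR_MH = (49.6140 + 56.4729) / (8.3553 + 29.2403) = 106.0869 / 37.5956 = 2.82179

2.82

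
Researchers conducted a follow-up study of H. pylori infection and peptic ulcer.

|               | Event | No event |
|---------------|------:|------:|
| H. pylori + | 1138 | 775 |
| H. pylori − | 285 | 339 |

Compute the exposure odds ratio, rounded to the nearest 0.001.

Cells: a = 1138, b = 775, c = 285, d = 339.
OR = (a·d)/(b·c) = (1138 × 339) / (775 × 285) = 385782 / 220875 = 1.74661
The odds of peptic ulcer are about 1.75 times as high in the h. pylori + group.

1.747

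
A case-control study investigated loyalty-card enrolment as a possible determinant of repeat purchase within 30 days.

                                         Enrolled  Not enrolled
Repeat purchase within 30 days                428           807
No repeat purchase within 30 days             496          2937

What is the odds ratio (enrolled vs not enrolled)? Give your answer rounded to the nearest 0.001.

3.140

Reading the table with exposure as columns: a = 428 (Enrolled, case), b = 496 (Enrolled, non-case), c = 807 (Not enrolled, case), d = 2937.
OR = (a·d)/(b·c) = (428 × 2937) / (496 × 807) = 1257036 / 400272 = 3.14045
The odds of repeat purchase within 30 days are about 3.14 times as high in the enrolled group.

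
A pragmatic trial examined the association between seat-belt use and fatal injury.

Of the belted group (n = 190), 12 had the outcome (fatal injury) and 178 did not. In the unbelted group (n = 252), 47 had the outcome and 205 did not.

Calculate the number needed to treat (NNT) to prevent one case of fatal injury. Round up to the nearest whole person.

Risk in treated group = 12/190 = 0.06316; risk in control = 47/252 = 0.18651.
Absolute risk reduction = 0.18651 − 0.06316 = 0.12335
NNT = 1 / ARR = 1 / 0.12335 = 8.107 → round up → 9

9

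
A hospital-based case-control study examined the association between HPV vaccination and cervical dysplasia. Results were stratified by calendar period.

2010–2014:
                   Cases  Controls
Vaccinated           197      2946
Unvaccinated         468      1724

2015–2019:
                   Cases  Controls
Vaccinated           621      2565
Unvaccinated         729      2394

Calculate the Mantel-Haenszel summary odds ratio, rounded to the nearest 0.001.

0.539

OR_MH = Σ(aᵢdᵢ/nᵢ) / Σ(bᵢcᵢ/nᵢ), where nᵢ is the stratum total.
Stratum 1 (2010–2014): n = 5335; a·d/n = 197·1724/5335 = 63.6604; b·c/n = 2946·468/5335 = 258.4307
Stratum 2 (2015–2019): n = 6309; a·d/n = 621·2394/6309 = 235.6434; b·c/n = 2565·729/6309 = 296.3837
OR_MH = (63.6604 + 235.6434) / (258.4307 + 296.3837) = 299.3037 / 554.8145 = 0.53947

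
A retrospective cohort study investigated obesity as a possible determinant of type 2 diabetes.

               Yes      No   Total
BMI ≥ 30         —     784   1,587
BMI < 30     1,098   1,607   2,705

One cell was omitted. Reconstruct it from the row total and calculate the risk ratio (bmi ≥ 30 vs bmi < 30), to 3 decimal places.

1.247

The missing cell is in the exposed row: 1587 − 784 = 803.
So a = 803, b = 784, c = 1098, d = 1607.
RR = [a/(a+b)] / [c/(c+d)] = (803/1587) / (1098/2705) = 0.50599/0.40591 = 1.24653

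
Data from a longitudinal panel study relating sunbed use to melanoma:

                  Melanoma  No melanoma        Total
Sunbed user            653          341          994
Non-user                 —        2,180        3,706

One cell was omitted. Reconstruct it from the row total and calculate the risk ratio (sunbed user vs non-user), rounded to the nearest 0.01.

1.60

The missing cell is in the unexposed row: 3706 − 2180 = 1526.
So a = 653, b = 341, c = 1526, d = 2180.
RR = [a/(a+b)] / [c/(c+d)] = (653/994) / (1526/3706) = 0.65694/0.41176 = 1.59543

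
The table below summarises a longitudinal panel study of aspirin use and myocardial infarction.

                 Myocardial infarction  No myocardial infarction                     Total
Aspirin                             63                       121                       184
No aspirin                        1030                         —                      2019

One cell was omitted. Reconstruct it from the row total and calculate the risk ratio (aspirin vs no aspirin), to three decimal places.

0.671

The missing cell is in the unexposed row: 2019 − 1030 = 989.
So a = 63, b = 121, c = 1030, d = 989.
RR = [a/(a+b)] / [c/(c+d)] = (63/184) / (1030/2019) = 0.34239/0.51015 = 0.67115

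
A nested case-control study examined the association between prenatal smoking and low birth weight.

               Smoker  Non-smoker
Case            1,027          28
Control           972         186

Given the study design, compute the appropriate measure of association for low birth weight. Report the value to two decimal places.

7.02

Reading the table with exposure as columns: a = 1027 (Smoker, case), b = 972 (Smoker, non-case), c = 28 (Non-smoker, case), d = 186.
This is a nested case-control study: participants were sampled on outcome status, so risks in the source population cannot be estimated directly — relative risk is not valid here. The odds ratio is the appropriate measure.
OR = (a·d)/(b·c) = (1027 × 186) / (972 × 28) = 191022 / 27216 = 7.01874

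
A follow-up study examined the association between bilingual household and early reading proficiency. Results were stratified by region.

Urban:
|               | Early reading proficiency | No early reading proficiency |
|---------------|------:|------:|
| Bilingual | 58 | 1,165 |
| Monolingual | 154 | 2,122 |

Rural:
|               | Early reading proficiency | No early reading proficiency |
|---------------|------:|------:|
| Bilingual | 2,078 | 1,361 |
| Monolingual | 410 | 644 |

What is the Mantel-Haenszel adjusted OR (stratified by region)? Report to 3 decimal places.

OR_MH = Σ(aᵢdᵢ/nᵢ) / Σ(bᵢcᵢ/nᵢ), where nᵢ is the stratum total.
Stratum 1 (Urban): n = 3499; a·d/n = 58·2122/3499 = 35.1746; b·c/n = 1165·154/3499 = 51.2746
Stratum 2 (Rural): n = 4493; a·d/n = 2078·644/4493 = 297.8482; b·c/n = 1361·410/4493 = 124.1954
OR_MH = (35.1746 + 297.8482) / (51.2746 + 124.1954) = 333.0228 / 175.4701 = 1.89789

1.898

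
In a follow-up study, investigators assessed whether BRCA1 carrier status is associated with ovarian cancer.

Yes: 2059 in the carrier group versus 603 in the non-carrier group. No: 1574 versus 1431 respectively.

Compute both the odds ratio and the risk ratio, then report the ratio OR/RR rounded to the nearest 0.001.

From the description: a = 2059, b = 1574, c = 603, d = 1431.
OR = (2059·1431)/(1574·603) = 2946429/949122 = 3.10437
Risk in exposed = 2059/3633 = 0.56675; risk in unexposed = 603/2034 = 0.29646; RR = 1.91172
OR/RR = 3.10437 / 1.91172 = 1.62386
The outcome is not rare, so the OR lies further from 1 than the RR.

1.624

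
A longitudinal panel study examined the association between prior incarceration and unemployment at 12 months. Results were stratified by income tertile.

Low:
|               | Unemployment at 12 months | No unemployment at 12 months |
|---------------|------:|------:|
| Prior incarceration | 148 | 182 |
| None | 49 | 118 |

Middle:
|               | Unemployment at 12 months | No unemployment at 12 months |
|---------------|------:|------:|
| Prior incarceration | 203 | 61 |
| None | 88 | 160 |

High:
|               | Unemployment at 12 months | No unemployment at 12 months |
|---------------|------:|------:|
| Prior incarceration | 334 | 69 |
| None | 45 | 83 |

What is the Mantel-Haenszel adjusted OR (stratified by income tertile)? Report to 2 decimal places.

4.40

OR_MH = Σ(aᵢdᵢ/nᵢ) / Σ(bᵢcᵢ/nᵢ), where nᵢ is the stratum total.
Stratum 1 (Low): n = 497; a·d/n = 148·118/497 = 35.1388; b·c/n = 182·49/497 = 17.9437
Stratum 2 (Middle): n = 512; a·d/n = 203·160/512 = 63.4375; b·c/n = 61·88/512 = 10.4844
Stratum 3 (High): n = 531; a·d/n = 334·83/531 = 52.2072; b·c/n = 69·45/531 = 5.8475
OR_MH = (35.1388 + 63.4375 + 52.2072) / (17.9437 + 10.4844 + 5.8475) = 150.7835 / 34.2755 = 4.39916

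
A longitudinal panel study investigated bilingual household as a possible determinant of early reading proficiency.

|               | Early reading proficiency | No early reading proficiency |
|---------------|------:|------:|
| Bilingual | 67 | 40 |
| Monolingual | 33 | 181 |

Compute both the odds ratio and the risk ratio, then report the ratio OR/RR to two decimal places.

2.26

Cells: a = 67, b = 40, c = 33, d = 181.
OR = (67·181)/(40·33) = 12127/1320 = 9.18712
Risk in exposed = 67/107 = 0.62617; risk in unexposed = 33/214 = 0.15421; RR = 4.06061
OR/RR = 9.18712 / 4.06061 = 2.26250
The outcome is not rare, so the OR lies further from 1 than the RR.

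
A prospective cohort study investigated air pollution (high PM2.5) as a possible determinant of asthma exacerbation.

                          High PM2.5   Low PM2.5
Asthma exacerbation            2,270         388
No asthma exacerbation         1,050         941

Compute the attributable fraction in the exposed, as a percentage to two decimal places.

Reading the table with exposure as columns: a = 2270 (High PM2.5, case), b = 1050 (High PM2.5, non-case), c = 388 (Low PM2.5, case), d = 941.
Risk in exposed = 2270/3320 = 0.68373; risk in unexposed = 388/1329 = 0.29195.
RR = 0.68373/0.29195 = 2.34197
AR% = (RR − 1)/RR × 100 = (2.34197 − 1)/2.34197 × 100 = 57.3009%

57.30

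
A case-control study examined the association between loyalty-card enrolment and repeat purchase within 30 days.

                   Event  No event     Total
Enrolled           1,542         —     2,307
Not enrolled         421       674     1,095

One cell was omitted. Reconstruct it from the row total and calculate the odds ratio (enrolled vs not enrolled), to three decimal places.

The missing cell is in the exposed row: 2307 − 1542 = 765.
So a = 1542, b = 765, c = 421, d = 674.
OR = (a·d)/(b·c) = (1542 × 674) / (765 × 421) = 1039308 / 322065 = 3.22701

3.227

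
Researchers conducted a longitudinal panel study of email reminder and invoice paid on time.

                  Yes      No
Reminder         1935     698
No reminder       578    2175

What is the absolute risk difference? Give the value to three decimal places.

0.525

Cells: a = 1935, b = 698, c = 578, d = 2175.
Risk in exposed = 1935/2633 = 0.734903; risk in unexposed = 578/2753 = 0.209953.
Risk difference = 0.734903 − 0.209953 = 0.524950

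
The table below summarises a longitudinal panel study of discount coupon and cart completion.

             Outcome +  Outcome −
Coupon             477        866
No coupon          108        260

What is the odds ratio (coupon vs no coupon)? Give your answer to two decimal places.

Cells: a = 477, b = 866, c = 108, d = 260.
OR = (a·d)/(b·c) = (477 × 260) / (866 × 108) = 124020 / 93528 = 1.32602
The odds of cart completion are about 1.33 times as high in the coupon group.

1.33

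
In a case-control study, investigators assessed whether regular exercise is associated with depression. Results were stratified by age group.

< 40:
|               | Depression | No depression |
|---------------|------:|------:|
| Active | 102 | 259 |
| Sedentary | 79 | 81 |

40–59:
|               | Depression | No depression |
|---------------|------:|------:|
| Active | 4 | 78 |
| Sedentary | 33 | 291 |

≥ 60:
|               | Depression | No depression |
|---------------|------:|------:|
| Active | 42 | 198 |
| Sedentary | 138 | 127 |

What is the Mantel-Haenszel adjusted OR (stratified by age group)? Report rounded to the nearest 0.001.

OR_MH = Σ(aᵢdᵢ/nᵢ) / Σ(bᵢcᵢ/nᵢ), where nᵢ is the stratum total.
Stratum 1 (< 40): n = 521; a·d/n = 102·81/521 = 15.8580; b·c/n = 259·79/521 = 39.2726
Stratum 2 (40–59): n = 406; a·d/n = 4·291/406 = 2.8670; b·c/n = 78·33/406 = 6.3399
Stratum 3 (≥ 60): n = 505; a·d/n = 42·127/505 = 10.5624; b·c/n = 198·138/505 = 54.1069
OR_MH = (15.8580 + 2.8670 + 10.5624) / (39.2726 + 6.3399 + 54.1069) = 29.2873 / 99.7194 = 0.29370

0.294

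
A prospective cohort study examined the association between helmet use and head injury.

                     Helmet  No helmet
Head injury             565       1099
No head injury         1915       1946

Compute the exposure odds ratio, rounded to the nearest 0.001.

Reading the table with exposure as columns: a = 565 (Helmet, case), b = 1915 (Helmet, non-case), c = 1099 (No helmet, case), d = 1946.
OR = (a·d)/(b·c) = (565 × 1946) / (1915 × 1099) = 1099490 / 2104585 = 0.52243
Exposure is associated with lower odds of head injury (OR = 0.52 < 1).

0.522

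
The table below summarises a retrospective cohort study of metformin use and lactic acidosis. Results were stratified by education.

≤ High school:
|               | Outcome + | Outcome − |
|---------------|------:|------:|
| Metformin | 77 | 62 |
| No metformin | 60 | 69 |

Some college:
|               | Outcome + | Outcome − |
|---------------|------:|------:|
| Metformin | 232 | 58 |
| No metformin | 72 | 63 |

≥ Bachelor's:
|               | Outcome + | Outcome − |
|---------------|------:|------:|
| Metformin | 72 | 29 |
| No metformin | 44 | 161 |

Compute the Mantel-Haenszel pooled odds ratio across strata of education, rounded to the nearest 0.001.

3.304

OR_MH = Σ(aᵢdᵢ/nᵢ) / Σ(bᵢcᵢ/nᵢ), where nᵢ is the stratum total.
Stratum 1 (≤ High school): n = 268; a·d/n = 77·69/268 = 19.8246; b·c/n = 62·60/268 = 13.8806
Stratum 2 (Some college): n = 425; a·d/n = 232·63/425 = 34.3906; b·c/n = 58·72/425 = 9.8259
Stratum 3 (≥ Bachelor's): n = 306; a·d/n = 72·161/306 = 37.8824; b·c/n = 29·44/306 = 4.1699
OR_MH = (19.8246 + 34.3906 + 37.8824) / (13.8806 + 9.8259 + 4.1699) = 92.0976 / 27.8764 = 3.30378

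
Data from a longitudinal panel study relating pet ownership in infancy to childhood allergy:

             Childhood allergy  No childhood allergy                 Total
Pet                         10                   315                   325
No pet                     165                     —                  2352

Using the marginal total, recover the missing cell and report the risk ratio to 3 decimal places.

The missing cell is in the unexposed row: 2352 − 165 = 2187.
So a = 10, b = 315, c = 165, d = 2187.
RR = [a/(a+b)] / [c/(c+d)] = (10/325) / (165/2352) = 0.03077/0.07015 = 0.43860

0.439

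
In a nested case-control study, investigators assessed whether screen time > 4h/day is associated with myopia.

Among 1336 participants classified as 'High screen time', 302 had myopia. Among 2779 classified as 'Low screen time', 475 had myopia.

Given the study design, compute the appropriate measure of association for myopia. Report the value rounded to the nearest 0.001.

1.417

From the description: a = 302, b = 1034, c = 475, d = 2304.
This is a nested case-control study: participants were sampled on outcome status, so risks in the source population cannot be estimated directly — relative risk is not valid here. The odds ratio is the appropriate measure.
OR = (a·d)/(b·c) = (302 × 2304) / (1034 × 475) = 695808 / 491150 = 1.41669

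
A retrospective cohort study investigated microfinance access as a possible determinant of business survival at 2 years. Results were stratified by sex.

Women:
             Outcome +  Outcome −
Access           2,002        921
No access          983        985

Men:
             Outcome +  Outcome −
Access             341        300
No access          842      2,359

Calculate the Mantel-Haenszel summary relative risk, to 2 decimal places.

1.50

RR_MH = Σ(aᵢ·n₀ᵢ/nᵢ) / Σ(cᵢ·n₁ᵢ/nᵢ), with n₁ᵢ = aᵢ+bᵢ (exposed), n₀ᵢ = cᵢ+dᵢ (unexposed), nᵢ = n₁ᵢ+n₀ᵢ.
Stratum 1 (Women): n₁ = 2923, n₀ = 1968, n = 4891; a·n₀/n = 2002·1968/4891 = 805.5481; c·n₁/n = 983·2923/4891 = 587.4686
Stratum 2 (Men): n₁ = 641, n₀ = 3201, n = 3842; a·n₀/n = 341·3201/3842 = 284.1075; c·n₁/n = 842·641/3842 = 140.4794
RR_MH = (805.5481 + 284.1075) / (587.4686 + 140.4794) = 1089.6556 / 727.9481 = 1.49689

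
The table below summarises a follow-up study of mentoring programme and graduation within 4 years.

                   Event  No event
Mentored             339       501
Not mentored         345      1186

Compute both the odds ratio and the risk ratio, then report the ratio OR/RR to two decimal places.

1.30

Cells: a = 339, b = 501, c = 345, d = 1186.
OR = (339·1186)/(501·345) = 402054/172845 = 2.32610
Risk in exposed = 339/840 = 0.40357; risk in unexposed = 345/1531 = 0.22534; RR = 1.79092
OR/RR = 2.32610 / 1.79092 = 1.29883
The outcome is not rare, so the OR lies further from 1 than the RR.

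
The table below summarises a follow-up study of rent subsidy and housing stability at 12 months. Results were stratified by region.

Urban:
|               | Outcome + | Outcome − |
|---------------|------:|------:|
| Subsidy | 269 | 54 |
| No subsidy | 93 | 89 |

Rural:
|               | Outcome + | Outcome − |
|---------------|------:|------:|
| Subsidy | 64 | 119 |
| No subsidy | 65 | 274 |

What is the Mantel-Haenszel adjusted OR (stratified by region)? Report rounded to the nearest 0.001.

OR_MH = Σ(aᵢdᵢ/nᵢ) / Σ(bᵢcᵢ/nᵢ), where nᵢ is the stratum total.
Stratum 1 (Urban): n = 505; a·d/n = 269·89/505 = 47.4079; b·c/n = 54·93/505 = 9.9446
Stratum 2 (Rural): n = 522; a·d/n = 64·274/522 = 33.5939; b·c/n = 119·65/522 = 14.8180
OR_MH = (47.4079 + 33.5939) / (9.9446 + 14.8180) = 81.0018 / 24.7626 = 3.27114

3.271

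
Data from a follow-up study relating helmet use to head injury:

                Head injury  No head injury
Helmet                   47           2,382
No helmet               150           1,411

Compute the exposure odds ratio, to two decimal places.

0.19

Cells: a = 47, b = 2382, c = 150, d = 1411.
OR = (a·d)/(b·c) = (47 × 1411) / (2382 × 150) = 66317 / 357300 = 0.18561
Exposure is associated with lower odds of head injury (OR = 0.19 < 1).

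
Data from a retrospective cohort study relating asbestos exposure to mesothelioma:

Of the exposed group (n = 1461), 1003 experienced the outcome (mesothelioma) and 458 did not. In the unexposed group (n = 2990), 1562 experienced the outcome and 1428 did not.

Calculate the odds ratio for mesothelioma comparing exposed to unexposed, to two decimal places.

2.00

From the description: a = 1003, b = 458, c = 1562, d = 1428.
OR = (a·d)/(b·c) = (1003 × 1428) / (458 × 1562) = 1432284 / 715396 = 2.00209
The odds of mesothelioma are about 2.00 times as high in the exposed group.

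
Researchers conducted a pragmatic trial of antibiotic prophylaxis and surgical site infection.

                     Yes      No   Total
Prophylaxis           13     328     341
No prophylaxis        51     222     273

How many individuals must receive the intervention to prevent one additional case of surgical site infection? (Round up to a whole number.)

Risk in treated group = 13/341 = 0.03812; risk in control = 51/273 = 0.18681.
Absolute risk reduction = 0.18681 − 0.03812 = 0.14869
NNT = 1 / ARR = 1 / 0.14869 = 6.725 → round up → 7

7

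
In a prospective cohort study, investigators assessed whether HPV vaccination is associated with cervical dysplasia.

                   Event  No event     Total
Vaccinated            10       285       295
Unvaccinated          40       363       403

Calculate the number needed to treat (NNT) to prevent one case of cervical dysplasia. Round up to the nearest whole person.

16

Risk in treated group = 10/295 = 0.03390; risk in control = 40/403 = 0.09926.
Absolute risk reduction = 0.09926 − 0.03390 = 0.06536
NNT = 1 / ARR = 1 / 0.06536 = 15.301 → round up → 16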